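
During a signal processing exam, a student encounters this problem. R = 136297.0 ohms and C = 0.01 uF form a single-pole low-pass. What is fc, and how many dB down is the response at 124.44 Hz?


Step 1 — cutoff frequency:
fc = 1 / (2*pi*R*C)
C = 0.01 uF = 1e-08 F
fc = 1 / (2*pi*136297.0*1e-08)
   = 116.771 Hz

Step 2 — magnitude at f = 124.44 Hz:
|H(f)| = 1 / sqrt(1 + (f/fc)^2)
f/fc = 124.44 / 116.771 = 1.065676
|H| = 1 / sqrt(1 + 1.135665) = 0.6842794
|H|_dB = 20*log10(0.6842794) = -3.3 dB

fc = 116.771 Hz; |H(124.44 Hz)| = -3.3 dB


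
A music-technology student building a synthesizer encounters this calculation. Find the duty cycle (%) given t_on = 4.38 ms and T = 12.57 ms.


Duty cycle as a percentage:
DC = (t_on / T) * 100
   = (4.38 / 12.57) * 100
   = 0.348449 * 100
   = 34.84 %

34.84 %


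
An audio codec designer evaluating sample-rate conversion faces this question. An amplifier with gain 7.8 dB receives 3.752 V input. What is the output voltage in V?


Output voltage from dB gain:
V_out = V_in * 10^(gain_dB / 20)
      = 3.752 * 10^(7.8 / 20)
      = 3.752 * 2.454709
      = 9.2101 V

9.2101 V


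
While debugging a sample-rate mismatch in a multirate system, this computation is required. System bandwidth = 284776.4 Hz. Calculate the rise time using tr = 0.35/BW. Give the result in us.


Rise time from bandwidth relationship:
tr = 0.35 / BW
   = 0.35 / 284776.4
   = 1.229034428e-06 s
   = 1.229 us

1.229 us


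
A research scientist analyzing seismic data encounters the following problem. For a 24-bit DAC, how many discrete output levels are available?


Number of quantization levels = 2^N
= 2^24
= 16777216

16777216


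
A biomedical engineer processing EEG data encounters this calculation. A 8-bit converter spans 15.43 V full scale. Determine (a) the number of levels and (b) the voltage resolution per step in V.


Step 1 — number of quantization levels:
L = 2^N = 2^8 = 256

Step 2 — LSB step size:
delta = Vfs / L
      = 15.43 / 256
      = 0.06027344 V

Levels = 256; step size = 0.06027344 V


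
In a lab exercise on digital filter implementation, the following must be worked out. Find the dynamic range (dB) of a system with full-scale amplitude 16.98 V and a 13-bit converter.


Dynamic range from full-scale to LSB:
V_min = V_max / 2^bits = 16.98 / 2^13
DR = 20 * log10(V_max / V_min)
   = 20 * log10(2^13)
   = 20 * 13 * log10(2)
   = 78.27 dB

78.27 dB


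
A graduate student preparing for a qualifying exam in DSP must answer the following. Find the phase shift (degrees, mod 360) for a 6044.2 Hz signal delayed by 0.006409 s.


Phase shift from frequency and time delay:
phi = 360 * f * t_delay
    = 360 * 6044.2 * 0.006409
    = 13945.42 degrees
    mod 360 = 265.42 degrees

265.42 degrees


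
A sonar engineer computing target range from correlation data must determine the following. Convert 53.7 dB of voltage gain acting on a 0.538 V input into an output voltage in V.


Output voltage from dB gain:
V_out = V_in * 10^(gain_dB / 20)
      = 0.538 * 10^(53.7 / 20)
      = 0.538 * 484.172368
      = 260.4847 V

260.4847 V


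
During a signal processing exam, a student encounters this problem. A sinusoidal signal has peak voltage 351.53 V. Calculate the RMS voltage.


RMS voltage for a sinusoidal waveform:
V_rms = V_peak / sqrt(2)
      = 351.53 / 1.414214
      = 248.569 V

248.569 V


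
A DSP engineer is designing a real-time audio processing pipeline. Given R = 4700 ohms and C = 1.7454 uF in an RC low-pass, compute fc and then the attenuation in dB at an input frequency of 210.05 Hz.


Step 1 — cutoff frequency:
fc = 1 / (2*pi*R*C)
C = 1.7454 uF = 1.7454e-06 F
fc = 1 / (2*pi*4700*1.7454e-06)
   = 19.4011 Hz

Step 2 — magnitude at f = 210.05 Hz:
|H(f)| = 1 / sqrt(1 + (f/fc)^2)
f/fc = 210.05 / 19.4011 = 10.826706
|H| = 1 / sqrt(1 + 117.217563) = 0.0919727
|H|_dB = 20*log10(0.0919727) = -20.73 dB

fc = 19.4011 Hz; |H(210.05 Hz)| = -20.73 dB


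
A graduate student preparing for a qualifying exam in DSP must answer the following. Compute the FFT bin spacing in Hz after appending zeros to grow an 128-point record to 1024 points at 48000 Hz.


Frequency resolution after zero-padding:
N_padded = 128 * 8 = 1024
df = fs / N_padded
   = 48000 / 1024
   = 46.875 Hz

46.875 Hz


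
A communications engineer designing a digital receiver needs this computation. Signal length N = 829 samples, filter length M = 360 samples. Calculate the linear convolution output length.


Linear convolution output length:
L = N + M - 1
  = 829 + 360 - 1
  = 1188 samples

1188


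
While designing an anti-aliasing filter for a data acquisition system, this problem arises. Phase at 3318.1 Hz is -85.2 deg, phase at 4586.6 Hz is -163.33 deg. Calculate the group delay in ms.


Group delay from phase difference:
tau = -d(phi)/d(omega)
d(phi) = -78.13 deg = -1.363626 rad
d(omega) = 2*pi*(4586.6 - 3318.1) = 7970.2206 rad/s
tau = -(-1.363626) / 7970.2206
    = 0.1711 ms

0.1711 ms


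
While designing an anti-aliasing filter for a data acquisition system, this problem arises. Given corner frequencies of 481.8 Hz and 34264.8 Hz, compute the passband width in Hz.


Bandwidth is the difference of -3dB frequencies:
BW = f_high - f_low
   = 34264.8 - 481.8
   = 33783.0 Hz

33783.0 Hz


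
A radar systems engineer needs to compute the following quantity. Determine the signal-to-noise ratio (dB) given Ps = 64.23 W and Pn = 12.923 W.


SNR in decibels:
SNR = 10 * log10(Ps / Pn)
    = 10 * log10(64.23 / 12.923)
    = 10 * log10(4.9702)
    = 10 * 0.6964
    = 6.96 dB

6.96 dB


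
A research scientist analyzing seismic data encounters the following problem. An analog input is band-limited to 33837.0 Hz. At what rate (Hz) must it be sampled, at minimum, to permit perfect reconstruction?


The Nyquist rate is twice the maximum frequency component.
fs_min = 2 * fmax
      = 2 * 33837.0
      = 67674.0 Hz

67674.0


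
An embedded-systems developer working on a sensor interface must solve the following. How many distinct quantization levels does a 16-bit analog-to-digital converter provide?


Number of quantization levels = 2^N
= 2^16
= 65536

65536


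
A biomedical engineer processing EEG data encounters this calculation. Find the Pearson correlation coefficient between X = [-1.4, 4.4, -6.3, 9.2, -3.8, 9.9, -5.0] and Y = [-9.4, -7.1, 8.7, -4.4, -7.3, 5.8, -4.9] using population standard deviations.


Pearson correlation coefficient (population):
r = cov(X,Y) / (std(X) * std(Y))
Mean X = 1.0, Mean Y = -2.6571
Cov(X,Y) = 2.127143
Std(X) = 6.280355, Std(Y) = 6.495462
r = 0.0521

0.0521


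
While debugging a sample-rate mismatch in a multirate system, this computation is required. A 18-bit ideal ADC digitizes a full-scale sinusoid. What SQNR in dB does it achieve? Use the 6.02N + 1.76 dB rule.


Theoretical SNR for a full-scale sinusoid:
SNR = 6.02 * N + 1.76
    = 6.02 * 18 + 1.76
    = 108.36 + 1.76
    = 110.12 dB

110.12 dB


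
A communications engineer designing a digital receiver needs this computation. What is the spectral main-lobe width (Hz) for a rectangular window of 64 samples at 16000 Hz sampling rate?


Main lobe width for a rectangular window:
Width = 2 * fs / N
      = 2 * 16000 / 64
      = 32000 / 64
      = 500.0 Hz

500.0 Hz


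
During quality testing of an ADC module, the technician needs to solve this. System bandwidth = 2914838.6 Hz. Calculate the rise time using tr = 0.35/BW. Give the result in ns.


Rise time from bandwidth relationship:
tr = 0.35 / BW
   = 0.35 / 2914838.6
   = 1.200752591e-07 s
   = 120.0753 ns

120.0753 ns


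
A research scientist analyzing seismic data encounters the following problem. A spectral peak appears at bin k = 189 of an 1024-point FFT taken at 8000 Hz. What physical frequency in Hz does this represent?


Frequency of DFT bin k:
f_k = k * fs / N
    = 189 * 8000 / 1024
    = 1512000 / 1024
    = 1476.562 Hz

1476.562 Hz


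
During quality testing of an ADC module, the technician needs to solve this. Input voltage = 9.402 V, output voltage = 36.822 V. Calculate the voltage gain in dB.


Voltage gain in dB:
G = 20 * log10(Vout / Vin)
  = 20 * log10(36.822 / 9.402)
  = 20 * log10(3.916401)
  = 20 * 0.592887
  = 11.86 dB

11.86 dB


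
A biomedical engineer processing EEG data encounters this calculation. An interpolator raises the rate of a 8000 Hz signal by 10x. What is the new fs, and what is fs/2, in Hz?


Step 1 — output sample rate after interpolation by L:
fs_out = L * fs_in = 10 * 8000 = 80000 Hz

Step 2 — Nyquist frequency of the output stream:
f_Nyq = fs_out / 2 = 80000 / 2 = 40000.0 Hz

fs_out = 80000 Hz; f_Nyquist = 40000.0 Hz


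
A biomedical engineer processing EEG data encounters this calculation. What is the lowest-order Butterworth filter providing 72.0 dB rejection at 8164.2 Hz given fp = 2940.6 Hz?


Butterworth filter order formula:
n = log10(10^(A/10) - 1) / (2 * log10(f_stop/f_pass))
10^(72.0/10) - 1 = 15848930.9246
f_stop/f_pass = 8164.2 / 2940.6 = 2.7764
n = 8.1177 -> ceil = 9

9


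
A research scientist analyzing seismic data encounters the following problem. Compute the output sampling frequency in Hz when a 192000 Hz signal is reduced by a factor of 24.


Decimation reduces the sample rate:
fs_out = fs_in / M
       = 192000 / 24
       = 8000.0 Hz

8000.0 Hz


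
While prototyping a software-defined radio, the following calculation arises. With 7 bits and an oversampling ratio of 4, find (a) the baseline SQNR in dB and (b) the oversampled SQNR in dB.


Step 1 — baseline SQNR at Nyquist:
SQNR_base = 6.02*N + 1.76
          = 6.02*7 + 1.76
          = 43.9 dB

Step 2 — oversampling processing gain:
G = 10*log10(OSR) = 10*log10(4) = 6.02 dB

Step 3 — total:
SQNR_total = 43.9 + 6.02 = 49.92 dB

Base SQNR = 43.9 dB; oversampled SQNR = 49.92 dB


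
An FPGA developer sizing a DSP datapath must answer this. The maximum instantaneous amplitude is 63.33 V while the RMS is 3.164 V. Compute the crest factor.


Crest factor is the ratio of peak to RMS:
CF = V_peak / V_rms
   = 63.33 / 3.164
   = 20.0158

20.0158


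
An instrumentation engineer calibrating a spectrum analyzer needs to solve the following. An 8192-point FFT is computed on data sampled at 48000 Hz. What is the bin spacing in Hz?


DFT frequency resolution:
df = fs / N
   = 48000 / 8192
   = 5.8594 Hz

5.8594 Hz


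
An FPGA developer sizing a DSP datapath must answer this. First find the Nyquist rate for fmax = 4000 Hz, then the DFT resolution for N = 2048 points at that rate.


Step 1 — Nyquist sampling rate:
fs = 2 * fmax = 2 * 4000 = 8000 Hz

Step 2 — DFT bin spacing:
df = fs / N = 8000 / 2048 = 3.9062 Hz

3.9062 Hz


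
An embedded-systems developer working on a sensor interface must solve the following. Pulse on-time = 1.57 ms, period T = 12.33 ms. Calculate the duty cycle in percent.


Duty cycle as a percentage:
DC = (t_on / T) * 100
   = (1.57 / 12.33) * 100
   = 0.127332 * 100
   = 12.73 %

12.73 %


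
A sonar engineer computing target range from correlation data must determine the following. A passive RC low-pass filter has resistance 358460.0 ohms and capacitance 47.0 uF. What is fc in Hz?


Cutoff frequency of a first-order RC filter:
fc = 1 / (2 * pi * R * C)
C = 47.0 uF = 4.7e-05 F
fc = 1 / (2 * pi * 358460.0 * 4.7e-05)
   = 1 / 105.85671844494
   = 0.009447 Hz

0.009447 Hz


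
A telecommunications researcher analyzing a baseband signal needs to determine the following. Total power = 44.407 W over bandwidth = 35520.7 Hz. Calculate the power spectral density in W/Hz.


Power spectral density:
PSD = P / BW
    = 44.407 / 35520.7
    = 0.00125017 W/Hz

0.00125017 W/Hz


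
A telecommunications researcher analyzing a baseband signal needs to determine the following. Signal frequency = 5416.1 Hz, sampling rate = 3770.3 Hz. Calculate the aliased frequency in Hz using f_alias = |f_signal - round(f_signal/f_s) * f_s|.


Compute the nearest integer multiple of fs to the signal:
n = round(5416.1 / 3770.3) = 1
f_alias = |5416.1 - 1 * 3770.3|
        = |5416.1 - 3770.3|
        = 1645.8 Hz

1645.8


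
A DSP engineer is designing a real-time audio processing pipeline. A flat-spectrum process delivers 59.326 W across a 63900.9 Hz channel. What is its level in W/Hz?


Power spectral density:
PSD = P / BW
    = 59.326 / 63900.9
    = 0.00092841 W/Hz

0.00092841 W/Hz


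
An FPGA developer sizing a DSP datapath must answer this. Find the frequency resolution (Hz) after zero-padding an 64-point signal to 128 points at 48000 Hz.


Frequency resolution after zero-padding:
N_padded = 64 * 2 = 128
df = fs / N_padded
   = 48000 / 128
   = 375.0 Hz

375.0 Hz


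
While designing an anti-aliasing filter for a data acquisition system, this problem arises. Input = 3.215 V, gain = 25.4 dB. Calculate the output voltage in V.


Output voltage from dB gain:
V_out = V_in * 10^(gain_dB / 20)
      = 3.215 * 10^(25.4 / 20)
      = 3.215 * 18.620871
      = 59.8661 V

59.8661 V


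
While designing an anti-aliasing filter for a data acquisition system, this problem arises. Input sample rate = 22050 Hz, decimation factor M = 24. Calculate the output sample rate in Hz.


Decimation reduces the sample rate:
fs_out = fs_in / M
       = 22050 / 24
       = 918.75 Hz

918.75 Hz


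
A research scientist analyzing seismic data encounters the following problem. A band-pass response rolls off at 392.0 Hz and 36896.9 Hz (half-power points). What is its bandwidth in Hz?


Bandwidth is the difference of -3dB frequencies:
BW = f_high - f_low
   = 36896.9 - 392.0
   = 36504.9 Hz

36504.9 Hz


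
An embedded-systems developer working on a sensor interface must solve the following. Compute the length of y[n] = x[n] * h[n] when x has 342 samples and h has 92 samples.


Linear convolution output length:
L = N + M - 1
  = 342 + 92 - 1
  = 433 samples

433


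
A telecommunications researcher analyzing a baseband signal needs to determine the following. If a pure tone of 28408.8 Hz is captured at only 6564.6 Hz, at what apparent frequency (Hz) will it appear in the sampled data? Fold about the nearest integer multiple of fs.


Compute the nearest integer multiple of fs to the signal:
n = round(28408.8 / 6564.6) = 4
f_alias = |28408.8 - 4 * 6564.6|
        = |28408.8 - 26258.4|
        = 2150.4 Hz

2150.4


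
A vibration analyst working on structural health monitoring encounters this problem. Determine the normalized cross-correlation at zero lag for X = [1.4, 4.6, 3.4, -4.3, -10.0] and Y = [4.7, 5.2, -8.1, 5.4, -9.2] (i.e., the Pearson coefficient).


Pearson correlation coefficient (population):
r = cov(X,Y) / (std(X) * std(Y))
Mean X = -0.98, Mean Y = -0.4
Cov(X,Y) = 13.956
Std(X) = 5.447348, Std(Y) = 6.748926
r = 0.3796

0.3796


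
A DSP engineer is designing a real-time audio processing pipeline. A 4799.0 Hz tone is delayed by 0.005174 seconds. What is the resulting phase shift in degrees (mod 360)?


Phase shift from frequency and time delay:
phi = 360 * f * t_delay
    = 360 * 4799.0 * 0.005174
    = 8938.81 degrees
    mod 360 = 298.81 degrees

298.81 degrees


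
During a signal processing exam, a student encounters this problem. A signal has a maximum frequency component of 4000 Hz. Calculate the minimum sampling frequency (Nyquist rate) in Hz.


The Nyquist rate is twice the maximum frequency component.
fs_min = 2 * fmax
      = 2 * 4000
      = 8000 Hz

8000


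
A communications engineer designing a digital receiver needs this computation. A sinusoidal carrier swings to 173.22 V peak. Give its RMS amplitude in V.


RMS voltage for a sinusoidal waveform:
V_rms = V_peak / sqrt(2)
      = 173.22 / 1.414214
      = 122.485 V

122.485 V


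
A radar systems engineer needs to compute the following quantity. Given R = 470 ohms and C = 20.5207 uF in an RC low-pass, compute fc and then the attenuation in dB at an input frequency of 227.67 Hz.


Step 1 — cutoff frequency:
fc = 1 / (2*pi*R*C)
C = 20.5207 uF = 2.05207e-05 F
fc = 1 / (2*pi*470*2.05207e-05)
   = 16.5018 Hz

Step 2 — magnitude at f = 227.67 Hz:
|H(f)| = 1 / sqrt(1 + (f/fc)^2)
f/fc = 227.67 / 16.5018 = 13.796677
|H| = 1 / sqrt(1 + 190.348296) = 0.0722916
|H|_dB = 20*log10(0.0722916) = -22.82 dB

fc = 16.5018 Hz; |H(227.67 Hz)| = -22.82 dB


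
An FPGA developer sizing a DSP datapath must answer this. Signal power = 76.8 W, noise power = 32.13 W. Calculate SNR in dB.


SNR in decibels:
SNR = 10 * log10(Ps / Pn)
    = 10 * log10(76.8 / 32.13)
    = 10 * log10(2.3903)
    = 10 * 0.3785
    = 3.78 dB

3.78 dB


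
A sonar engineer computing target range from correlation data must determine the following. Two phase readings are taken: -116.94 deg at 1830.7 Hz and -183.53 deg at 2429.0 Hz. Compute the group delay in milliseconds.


Group delay from phase difference:
tau = -d(phi)/d(omega)
d(phi) = -66.59 deg = -1.162215 rad
d(omega) = 2*pi*(2429.0 - 1830.7) = 3759.2298 rad/s
tau = -(-1.162215) / 3759.2298
    = 0.3092 ms

0.3092 ms


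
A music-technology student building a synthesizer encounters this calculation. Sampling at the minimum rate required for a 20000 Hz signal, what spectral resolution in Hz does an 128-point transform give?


Step 1 — Nyquist sampling rate:
fs = 2 * fmax = 2 * 20000 = 40000 Hz

Step 2 — DFT bin spacing:
df = fs / N = 40000 / 128 = 312.5 Hz

312.5 Hz


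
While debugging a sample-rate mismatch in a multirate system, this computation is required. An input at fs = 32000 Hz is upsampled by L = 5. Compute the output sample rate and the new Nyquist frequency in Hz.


Step 1 — output sample rate after interpolation by L:
fs_out = L * fs_in = 5 * 32000 = 160000 Hz

Step 2 — Nyquist frequency of the output stream:
f_Nyq = fs_out / 2 = 160000 / 2 = 80000.0 Hz

fs_out = 160000 Hz; f_Nyquist = 80000.0 Hz


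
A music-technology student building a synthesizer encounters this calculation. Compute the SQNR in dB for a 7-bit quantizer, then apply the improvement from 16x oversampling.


Step 1 — baseline SQNR at Nyquist:
SQNR_base = 6.02*N + 1.76
          = 6.02*7 + 1.76
          = 43.9 dB

Step 2 — oversampling processing gain:
G = 10*log10(OSR) = 10*log10(16) = 12.04 dB

Step 3 — total:
SQNR_total = 43.9 + 12.04 = 55.94 dB

Base SQNR = 43.9 dB; oversampled SQNR = 55.94 dB


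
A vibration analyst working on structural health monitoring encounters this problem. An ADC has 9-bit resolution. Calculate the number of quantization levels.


Number of quantization levels = 2^N
= 2^9
= 512

512


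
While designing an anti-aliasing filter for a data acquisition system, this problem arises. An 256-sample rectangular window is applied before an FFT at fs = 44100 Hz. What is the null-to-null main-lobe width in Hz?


Main lobe width for a rectangular window:
Width = 2 * fs / N
      = 2 * 44100 / 256
      = 88200 / 256
      = 344.531 Hz

344.531 Hz


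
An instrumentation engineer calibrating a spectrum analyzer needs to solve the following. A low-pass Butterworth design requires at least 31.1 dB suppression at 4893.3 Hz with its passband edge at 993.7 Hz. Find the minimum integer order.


Butterworth filter order formula:
n = log10(10^(A/10) - 1) / (2 * log10(f_stop/f_pass))
10^(31.1/10) - 1 = 1287.2496
f_stop/f_pass = 4893.3 / 993.7 = 4.9243
n = 2.2457 -> ceil = 3

3


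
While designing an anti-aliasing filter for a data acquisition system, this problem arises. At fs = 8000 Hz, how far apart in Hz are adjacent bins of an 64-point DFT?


DFT frequency resolution:
df = fs / N
   = 8000 / 64
   = 125.0 Hz

125.0 Hz


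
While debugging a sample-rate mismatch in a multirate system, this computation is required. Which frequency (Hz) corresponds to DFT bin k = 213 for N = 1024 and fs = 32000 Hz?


Frequency of DFT bin k:
f_k = k * fs / N
    = 213 * 32000 / 1024
    = 6816000 / 1024
    = 6656.25 Hz

6656.25 Hz


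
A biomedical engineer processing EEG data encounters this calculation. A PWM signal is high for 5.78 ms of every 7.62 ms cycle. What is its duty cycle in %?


Duty cycle as a percentage:
DC = (t_on / T) * 100
   = (5.78 / 7.62) * 100
   = 0.75853 * 100
   = 75.85 %

75.85 %


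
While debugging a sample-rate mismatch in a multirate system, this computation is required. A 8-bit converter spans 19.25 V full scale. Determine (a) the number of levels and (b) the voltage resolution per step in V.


Step 1 — number of quantization levels:
L = 2^N = 2^8 = 256

Step 2 — LSB step size:
delta = Vfs / L
      = 19.25 / 256
      = 0.07519531 V

Levels = 256; step size = 0.07519531 V


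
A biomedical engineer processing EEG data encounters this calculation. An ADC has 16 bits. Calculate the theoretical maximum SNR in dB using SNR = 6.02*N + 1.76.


Theoretical SNR for a full-scale sinusoid:
SNR = 6.02 * N + 1.76
    = 6.02 * 16 + 1.76
    = 96.32 + 1.76
    = 98.08 dB

98.08 dB


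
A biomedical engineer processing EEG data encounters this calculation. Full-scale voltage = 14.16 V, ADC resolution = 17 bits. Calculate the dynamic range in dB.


Dynamic range from full-scale to LSB:
V_min = V_max / 2^bits = 14.16 / 2^17
DR = 20 * log10(V_max / V_min)
   = 20 * log10(2^17)
   = 20 * 17 * log10(2)
   = 102.35 dB

102.35 dB


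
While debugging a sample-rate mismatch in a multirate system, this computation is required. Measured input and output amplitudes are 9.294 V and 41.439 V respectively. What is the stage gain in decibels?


Voltage gain in dB:
G = 20 * log10(Vout / Vin)
  = 20 * log10(41.439 / 9.294)
  = 20 * log10(4.458683)
  = 20 * 0.649207
  = 12.98 dB

12.98 dB


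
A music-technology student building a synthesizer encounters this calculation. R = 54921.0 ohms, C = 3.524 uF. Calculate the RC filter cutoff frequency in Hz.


Cutoff frequency of a first-order RC filter:
fc = 1 / (2 * pi * R * C)
C = 3.524 uF = 3.524e-06 F
fc = 1 / (2 * pi * 54921.0 * 3.524e-06)
   = 1 / 1.2160577625808
   = 0.822329 Hz

0.822329 Hz


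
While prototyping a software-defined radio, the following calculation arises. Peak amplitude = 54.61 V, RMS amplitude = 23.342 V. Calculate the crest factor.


Crest factor is the ratio of peak to RMS:
CF = V_peak / V_rms
   = 54.61 / 23.342
   = 2.3396

2.3396


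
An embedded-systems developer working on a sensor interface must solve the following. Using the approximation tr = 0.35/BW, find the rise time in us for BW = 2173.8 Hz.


Rise time from bandwidth relationship:
tr = 0.35 / BW
   = 0.35 / 2173.8
   = 0.0001610083724 s
   = 161.0084 us

161.0084 us


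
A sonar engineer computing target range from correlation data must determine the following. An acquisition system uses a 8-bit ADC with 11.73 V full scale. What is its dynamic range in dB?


Dynamic range from full-scale to LSB:
V_min = V_max / 2^bits = 11.73 / 2^8
DR = 20 * log10(V_max / V_min)
   = 20 * log10(2^8)
   = 20 * 8 * log10(2)
   = 48.16 dB

48.16 dB


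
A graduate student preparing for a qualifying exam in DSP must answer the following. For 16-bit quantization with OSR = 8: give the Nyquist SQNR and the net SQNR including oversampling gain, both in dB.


Step 1 — baseline SQNR at Nyquist:
SQNR_base = 6.02*N + 1.76
          = 6.02*16 + 1.76
          = 98.08 dB

Step 2 — oversampling processing gain:
G = 10*log10(OSR) = 10*log10(8) = 9.03 dB

Step 3 — total:
SQNR_total = 98.08 + 9.03 = 107.11 dB

Base SQNR = 98.08 dB; oversampled SQNR = 107.11 dB


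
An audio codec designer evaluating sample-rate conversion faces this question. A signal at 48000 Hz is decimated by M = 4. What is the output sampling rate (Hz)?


Decimation reduces the sample rate:
fs_out = fs_in / M
       = 48000 / 4
       = 12000.0 Hz

12000.0 Hz


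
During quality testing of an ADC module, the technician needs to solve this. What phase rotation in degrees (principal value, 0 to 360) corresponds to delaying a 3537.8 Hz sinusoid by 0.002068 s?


Phase shift from frequency and time delay:
phi = 360 * f * t_delay
    = 360 * 3537.8 * 0.002068
    = 2633.82 degrees
    mod 360 = 113.82 degrees

113.82 degrees


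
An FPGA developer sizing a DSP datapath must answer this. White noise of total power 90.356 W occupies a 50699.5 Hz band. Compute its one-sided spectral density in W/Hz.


Power spectral density:
PSD = P / BW
    = 90.356 / 50699.5
    = 0.00178219 W/Hz

0.00178219 W/Hz


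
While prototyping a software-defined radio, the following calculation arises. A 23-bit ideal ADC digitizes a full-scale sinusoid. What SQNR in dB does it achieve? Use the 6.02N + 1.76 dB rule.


Theoretical SNR for a full-scale sinusoid:
SNR = 6.02 * N + 1.76
    = 6.02 * 23 + 1.76
    = 138.46 + 1.76
    = 140.22 dB

140.22 dB


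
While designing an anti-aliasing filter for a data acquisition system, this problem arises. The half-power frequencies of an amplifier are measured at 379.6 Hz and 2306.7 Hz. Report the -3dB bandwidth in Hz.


Bandwidth is the difference of -3dB frequencies:
BW = f_high - f_low
   = 2306.7 - 379.6
   = 1927.1 Hz

1927.1 Hz


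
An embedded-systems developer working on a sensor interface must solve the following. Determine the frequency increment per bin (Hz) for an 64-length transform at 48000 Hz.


DFT frequency resolution:
df = fs / N
   = 48000 / 64
   = 750.0 Hz

750.0 Hz


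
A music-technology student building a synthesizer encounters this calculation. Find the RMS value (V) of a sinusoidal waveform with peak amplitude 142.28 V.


RMS voltage for a sinusoidal waveform:
V_rms = V_peak / sqrt(2)
      = 142.28 / 1.414214
      = 100.607 V

100.607 V


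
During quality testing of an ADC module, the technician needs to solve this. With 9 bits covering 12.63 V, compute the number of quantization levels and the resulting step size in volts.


Step 1 — number of quantization levels:
L = 2^N = 2^9 = 512

Step 2 — LSB step size:
delta = Vfs / L
      = 12.63 / 512
      = 0.02466797 V

Levels = 512; step size = 0.02466797 V


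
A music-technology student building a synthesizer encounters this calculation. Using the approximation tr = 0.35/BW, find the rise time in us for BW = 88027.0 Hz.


Rise time from bandwidth relationship:
tr = 0.35 / BW
   = 0.35 / 88027.0
   = 3.976052802e-06 s
   = 3.9761 us

3.9761 us


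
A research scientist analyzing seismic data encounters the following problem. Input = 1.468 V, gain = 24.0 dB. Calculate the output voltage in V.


Output voltage from dB gain:
V_out = V_in * 10^(gain_dB / 20)
      = 1.468 * 10^(24.0 / 20)
      = 1.468 * 15.848932
      = 23.2662 V

23.2662 V


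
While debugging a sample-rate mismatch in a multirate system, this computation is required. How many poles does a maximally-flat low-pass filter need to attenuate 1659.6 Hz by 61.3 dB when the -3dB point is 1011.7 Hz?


Butterworth filter order formula:
n = log10(10^(A/10) - 1) / (2 * log10(f_stop/f_pass))
10^(61.3/10) - 1 = 1348961.8826
f_stop/f_pass = 1659.6 / 1011.7 = 1.6404
n = 14.259 -> ceil = 15

15


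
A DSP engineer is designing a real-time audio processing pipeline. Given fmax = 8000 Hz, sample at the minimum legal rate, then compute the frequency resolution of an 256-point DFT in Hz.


Step 1 — Nyquist sampling rate:
fs = 2 * fmax = 2 * 8000 = 16000 Hz

Step 2 — DFT bin spacing:
df = fs / N = 16000 / 256 = 62.5 Hz

62.5 Hz


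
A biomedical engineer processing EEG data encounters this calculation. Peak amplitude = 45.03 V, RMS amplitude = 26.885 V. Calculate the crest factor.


Crest factor is the ratio of peak to RMS:
CF = V_peak / V_rms
   = 45.03 / 26.885
   = 1.6749

1.6749


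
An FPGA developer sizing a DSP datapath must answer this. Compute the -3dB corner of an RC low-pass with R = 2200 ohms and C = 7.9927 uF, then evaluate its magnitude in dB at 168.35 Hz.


Step 1 — cutoff frequency:
fc = 1 / (2*pi*R*C)
C = 7.9927 uF = 7.9927e-06 F
fc = 1 / (2*pi*2200*7.9927e-06)
   = 9.05115 Hz

Step 2 — magnitude at f = 168.35 Hz:
|H(f)| = 1 / sqrt(1 + (f/fc)^2)
f/fc = 168.35 / 9.05115 = 18.599846
|H| = 1 / sqrt(1 + 345.954271) = 0.0536864
|H|_dB = 20*log10(0.0536864) = -25.4 dB

fc = 9.05115 Hz; |H(168.35 Hz)| = -25.4 dB


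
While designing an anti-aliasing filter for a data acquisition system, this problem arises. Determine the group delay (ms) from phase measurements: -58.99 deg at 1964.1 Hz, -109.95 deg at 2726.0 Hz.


Group delay from phase difference:
tau = -d(phi)/d(omega)
d(phi) = -50.96 deg = -0.88942 rad
d(omega) = 2*pi*(2726.0 - 1964.1) = 4787.1589 rad/s
tau = -(-0.88942) / 4787.1589
    = 0.1858 ms

0.1858 ms


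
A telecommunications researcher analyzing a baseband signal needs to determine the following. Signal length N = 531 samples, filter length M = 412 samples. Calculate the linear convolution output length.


Linear convolution output length:
L = N + M - 1
  = 531 + 412 - 1
  = 942 samples

942


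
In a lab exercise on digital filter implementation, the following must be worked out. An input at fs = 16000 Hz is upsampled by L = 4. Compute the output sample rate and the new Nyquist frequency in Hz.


Step 1 — output sample rate after interpolation by L:
fs_out = L * fs_in = 4 * 16000 = 64000 Hz

Step 2 — Nyquist frequency of the output stream:
f_Nyq = fs_out / 2 = 64000 / 2 = 32000.0 Hz

fs_out = 64000 Hz; f_Nyquist = 32000.0 Hz


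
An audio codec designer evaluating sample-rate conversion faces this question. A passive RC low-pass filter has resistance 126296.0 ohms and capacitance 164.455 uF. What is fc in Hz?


Cutoff frequency of a first-order RC filter:
fc = 1 / (2 * pi * R * C)
C = 164.455 uF = 0.000164455 F
fc = 1 / (2 * pi * 126296.0 * 0.000164455)
   = 1 / 130.50181336817
   = 0.007663 Hz

0.007663 Hz


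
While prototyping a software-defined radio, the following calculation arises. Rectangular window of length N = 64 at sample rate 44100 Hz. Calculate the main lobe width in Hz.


Main lobe width for a rectangular window:
Width = 2 * fs / N
      = 2 * 44100 / 64
      = 88200 / 64
      = 1378.125 Hz

1378.125 Hz


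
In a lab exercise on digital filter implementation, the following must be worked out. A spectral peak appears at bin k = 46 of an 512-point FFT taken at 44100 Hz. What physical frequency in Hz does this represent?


Frequency of DFT bin k:
f_k = k * fs / N
    = 46 * 44100 / 512
    = 2028600 / 512
    = 3962.109 Hz

3962.109 Hz


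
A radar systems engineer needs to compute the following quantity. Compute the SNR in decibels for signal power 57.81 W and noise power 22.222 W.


SNR in decibels:
SNR = 10 * log10(Ps / Pn)
    = 10 * log10(57.81 / 22.222)
    = 10 * log10(2.6015)
    = 10 * 0.4152
    = 4.15 dB

4.15 dB


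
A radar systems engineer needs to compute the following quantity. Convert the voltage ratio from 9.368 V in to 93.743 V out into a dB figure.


Voltage gain in dB:
G = 20 * log10(Vout / Vin)
  = 20 * log10(93.743 / 9.368)
  = 20 * log10(10.006725)
  = 20 * 1.000292
  = 20.01 dB

20.01 dB


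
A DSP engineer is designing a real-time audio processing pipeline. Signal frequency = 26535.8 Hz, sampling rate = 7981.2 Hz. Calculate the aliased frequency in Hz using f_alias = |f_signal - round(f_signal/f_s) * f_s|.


Compute the nearest integer multiple of fs to the signal:
n = round(26535.8 / 7981.2) = 3
f_alias = |26535.8 - 3 * 7981.2|
        = |26535.8 - 23943.6|
        = 2592.2 Hz

2592.2


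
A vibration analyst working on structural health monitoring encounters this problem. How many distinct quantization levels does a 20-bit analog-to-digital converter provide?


Number of quantization levels = 2^N
= 2^20
= 1048576

1048576


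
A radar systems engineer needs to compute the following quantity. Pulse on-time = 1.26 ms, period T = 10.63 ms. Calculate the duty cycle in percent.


Duty cycle as a percentage:
DC = (t_on / T) * 100
   = (1.26 / 10.63) * 100
   = 0.118532 * 100
   = 11.85 %

11.85 %


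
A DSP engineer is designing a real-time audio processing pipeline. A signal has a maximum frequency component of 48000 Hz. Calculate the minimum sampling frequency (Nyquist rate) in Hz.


The Nyquist rate is twice the maximum frequency component.
fs_min = 2 * fmax
      = 2 * 48000
      = 96000 Hz

96000


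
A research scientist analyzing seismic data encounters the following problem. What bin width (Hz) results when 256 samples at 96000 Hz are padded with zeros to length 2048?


Frequency resolution after zero-padding:
N_padded = 256 * 8 = 2048
df = fs / N_padded
   = 96000 / 2048
   = 46.875 Hz

46.875 Hz


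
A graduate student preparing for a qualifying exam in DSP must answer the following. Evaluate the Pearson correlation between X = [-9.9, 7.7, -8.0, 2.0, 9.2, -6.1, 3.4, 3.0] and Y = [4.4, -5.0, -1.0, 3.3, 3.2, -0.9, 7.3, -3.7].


Pearson correlation coefficient (population):
r = cov(X,Y) / (std(X) * std(Y))
Mean X = 0.1625, Mean Y = 0.95
Cov(X,Y) = -2.505625
Std(X) = 6.777709, Std(Y) = 3.985285
r = -0.0928

-0.0928


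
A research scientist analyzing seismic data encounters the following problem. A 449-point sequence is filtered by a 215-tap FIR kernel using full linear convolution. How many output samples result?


Linear convolution output length:
L = N + M - 1
  = 449 + 215 - 1
  = 663 samples

663


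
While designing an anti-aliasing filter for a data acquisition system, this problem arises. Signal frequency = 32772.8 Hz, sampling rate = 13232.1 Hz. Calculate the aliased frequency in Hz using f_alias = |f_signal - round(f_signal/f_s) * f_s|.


Compute the nearest integer multiple of fs to the signal:
n = round(32772.8 / 13232.1) = 2
f_alias = |32772.8 - 2 * 13232.1|
        = |32772.8 - 26464.2|
        = 6308.6 Hz

6308.6


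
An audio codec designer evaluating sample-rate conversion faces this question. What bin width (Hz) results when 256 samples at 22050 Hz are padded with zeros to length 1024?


Frequency resolution after zero-padding:
N_padded = 256 * 4 = 1024
df = fs / N_padded
   = 22050 / 1024
   = 21.5332 Hz

21.5332 Hz


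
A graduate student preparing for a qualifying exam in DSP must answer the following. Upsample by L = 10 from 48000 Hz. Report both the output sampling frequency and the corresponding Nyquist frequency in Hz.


Step 1 — output sample rate after interpolation by L:
fs_out = L * fs_in = 10 * 48000 = 480000 Hz

Step 2 — Nyquist frequency of the output stream:
f_Nyq = fs_out / 2 = 480000 / 2 = 240000.0 Hz

fs_out = 480000 Hz; f_Nyquist = 240000.0 Hz


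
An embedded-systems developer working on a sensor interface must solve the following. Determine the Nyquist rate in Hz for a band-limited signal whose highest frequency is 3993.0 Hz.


The Nyquist rate is twice the maximum frequency component.
fs_min = 2 * fmax
      = 2 * 3993.0
      = 7986.0 Hz

7986.0


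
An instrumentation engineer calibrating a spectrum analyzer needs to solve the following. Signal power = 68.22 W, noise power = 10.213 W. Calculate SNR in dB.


SNR in decibels:
SNR = 10 * log10(Ps / Pn)
    = 10 * log10(68.22 / 10.213)
    = 10 * log10(6.6797)
    = 10 * 0.8248
    = 8.25 dB

8.25 dB


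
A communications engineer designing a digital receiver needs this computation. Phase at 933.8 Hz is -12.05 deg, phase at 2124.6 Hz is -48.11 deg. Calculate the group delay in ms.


Group delay from phase difference:
tau = -d(phi)/d(omega)
d(phi) = -36.06 deg = -0.629366 rad
d(omega) = 2*pi*(2124.6 - 933.8) = 7482.0171 rad/s
tau = -(-0.629366) / 7482.0171
    = 0.0841 ms

0.0841 ms


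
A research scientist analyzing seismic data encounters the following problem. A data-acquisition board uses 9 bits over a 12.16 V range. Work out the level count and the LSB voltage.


Step 1 — number of quantization levels:
L = 2^N = 2^9 = 512

Step 2 — LSB step size:
delta = Vfs / L
      = 12.16 / 512
      = 0.02375 V

Levels = 512; step size = 0.02375 V


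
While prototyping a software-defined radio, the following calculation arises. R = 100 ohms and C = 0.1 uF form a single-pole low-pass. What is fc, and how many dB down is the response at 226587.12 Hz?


Step 1 — cutoff frequency:
fc = 1 / (2*pi*R*C)
C = 0.1 uF = 1e-07 F
fc = 1 / (2*pi*100*1e-07)
   = 15915.494 Hz

Step 2 — magnitude at f = 226587.12 Hz:
|H(f)| = 1 / sqrt(1 + (f/fc)^2)
f/fc = 226587.12 / 15915.494 = 14.236889
|H| = 1 / sqrt(1 + 202.689008) = 0.0700674
|H|_dB = 20*log10(0.0700674) = -23.09 dB

fc = 15915.494 Hz; |H(226587.12 Hz)| = -23.09 dB


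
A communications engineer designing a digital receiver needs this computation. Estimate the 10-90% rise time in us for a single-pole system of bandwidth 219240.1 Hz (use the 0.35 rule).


Rise time from bandwidth relationship:
tr = 0.35 / BW
   = 0.35 / 219240.1
   = 1.596423282e-06 s
   = 1.5964 us

1.5964 us


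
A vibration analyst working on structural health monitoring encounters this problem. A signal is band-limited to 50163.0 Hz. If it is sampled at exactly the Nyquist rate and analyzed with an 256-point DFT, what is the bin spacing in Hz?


Step 1 — Nyquist sampling rate:
fs = 2 * fmax = 2 * 50163.0 = 100326.0 Hz

Step 2 — DFT bin spacing:
df = fs / N = 100326.0 / 256 = 391.8984 Hz

391.8984 Hz


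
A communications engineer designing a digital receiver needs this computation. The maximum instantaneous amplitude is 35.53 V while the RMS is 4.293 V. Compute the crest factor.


Crest factor is the ratio of peak to RMS:
CF = V_peak / V_rms
   = 35.53 / 4.293
   = 8.2763

8.2763


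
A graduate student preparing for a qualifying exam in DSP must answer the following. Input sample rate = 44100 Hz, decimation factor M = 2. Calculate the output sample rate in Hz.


Decimation reduces the sample rate:
fs_out = fs_in / M
       = 44100 / 2
       = 22050.0 Hz

22050.0 Hz


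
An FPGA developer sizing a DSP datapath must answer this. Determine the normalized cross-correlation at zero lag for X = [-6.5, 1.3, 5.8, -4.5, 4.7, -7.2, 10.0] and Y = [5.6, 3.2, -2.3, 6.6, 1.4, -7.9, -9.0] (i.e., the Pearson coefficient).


Pearson correlation coefficient (population):
r = cov(X,Y) / (std(X) * std(Y))
Mean X = 0.5143, Mean Y = -0.3429
Cov(X,Y) = -14.369388
Std(X) = 6.209538, Std(Y) = 5.79405
r = -0.3994

-0.3994


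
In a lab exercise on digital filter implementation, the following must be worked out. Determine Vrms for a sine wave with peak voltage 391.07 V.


RMS voltage for a sinusoidal waveform:
V_rms = V_peak / sqrt(2)
      = 391.07 / 1.414214
      = 276.528 V

276.528 V


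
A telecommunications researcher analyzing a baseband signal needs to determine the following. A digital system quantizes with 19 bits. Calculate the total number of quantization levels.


Number of quantization levels = 2^N
= 2^19
= 524288

524288


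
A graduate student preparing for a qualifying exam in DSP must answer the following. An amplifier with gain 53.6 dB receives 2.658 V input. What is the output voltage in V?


Output voltage from dB gain:
V_out = V_in * 10^(gain_dB / 20)
      = 2.658 * 10^(53.6 / 20)
      = 2.658 * 478.630092
      = 1272.1988 V

1272.1988 V


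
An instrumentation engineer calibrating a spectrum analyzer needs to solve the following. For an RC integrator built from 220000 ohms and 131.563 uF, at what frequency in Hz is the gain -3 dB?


Cutoff frequency of a first-order RC filter:
fc = 1 / (2 * pi * R * C)
C = 131.563 uF = 0.000131563 F
fc = 1 / (2 * pi * 220000 * 0.000131563)
   = 1 / 181.85963588506
   = 0.005499 Hz

0.005499 Hz


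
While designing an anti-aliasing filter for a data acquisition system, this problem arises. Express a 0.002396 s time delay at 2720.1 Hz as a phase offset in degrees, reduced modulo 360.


Phase shift from frequency and time delay:
phi = 360 * f * t_delay
    = 360 * 2720.1 * 0.002396
    = 2346.25 degrees
    mod 360 = 186.25 degrees

186.25 degrees
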